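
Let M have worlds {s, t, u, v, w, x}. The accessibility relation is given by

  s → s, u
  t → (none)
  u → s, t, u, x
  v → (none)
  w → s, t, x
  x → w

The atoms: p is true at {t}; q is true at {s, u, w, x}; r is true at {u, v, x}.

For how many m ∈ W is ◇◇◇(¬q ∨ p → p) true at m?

4

s: successors {s, u}; ◇◇(¬q ∨ p → p) there: s:T, u:T. ✓
t: no successors, so ◇◇◇(¬q ∨ p → p) fails. ✗
u: successors {s, t, u, x}; ◇◇(¬q ∨ p → p) there: s:T, t:F, u:T, x:T. ✓
v: no successors, so ◇◇◇(¬q ∨ p → p) fails. ✗
w: successors {s, t, x}; ◇◇(¬q ∨ p → p) there: s:T, t:F, x:T. ✓
x: successors {w}; ◇◇(¬q ∨ p → p) there: w:T. ✓
Satisfying worlds: {s, u, w, x}.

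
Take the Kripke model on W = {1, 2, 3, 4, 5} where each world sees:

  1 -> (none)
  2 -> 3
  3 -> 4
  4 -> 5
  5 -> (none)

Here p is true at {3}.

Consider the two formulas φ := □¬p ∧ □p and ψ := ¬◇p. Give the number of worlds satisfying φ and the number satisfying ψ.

2 and 4

For □¬p ∧ □p:
1: □¬p is T, □p is T. ✓
2: □¬p is F, □p is T. ✗
3: □¬p is T, □p is F. ✗
4: □¬p is T, □p is F. ✗
5: □¬p is T, □p is T. ✓
— 2 worlds.
For ¬◇p:
1: ◇p is F. ✓
2: ◇p is T. ✗
3: ◇p is F. ✓
4: ◇p is F. ✓
5: ◇p is F. ✓
— 4 worlds.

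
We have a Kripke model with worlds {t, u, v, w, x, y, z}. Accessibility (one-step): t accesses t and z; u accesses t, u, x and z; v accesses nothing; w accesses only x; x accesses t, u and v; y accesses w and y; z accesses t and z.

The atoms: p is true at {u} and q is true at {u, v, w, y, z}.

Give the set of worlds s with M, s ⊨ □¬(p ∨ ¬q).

t: successors {t, z}; ¬(p ∨ ¬q) there: t:F, z:T. ✗
u: successors {t, u, x, z}; ¬(p ∨ ¬q) there: t:F, u:F, x:F, z:T. ✗
v: no successors, so □¬(p ∨ ¬q) holds vacuously. ✓
w: successors {x}; ¬(p ∨ ¬q) there: x:F. ✗
x: successors {t, u, v}; ¬(p ∨ ¬q) there: t:F, u:F, v:T. ✗
y: successors {w, y}; ¬(p ∨ ¬q) there: w:T, y:T. ✓
z: successors {t, z}; ¬(p ∨ ¬q) there: t:F, z:T. ✗

{v, y}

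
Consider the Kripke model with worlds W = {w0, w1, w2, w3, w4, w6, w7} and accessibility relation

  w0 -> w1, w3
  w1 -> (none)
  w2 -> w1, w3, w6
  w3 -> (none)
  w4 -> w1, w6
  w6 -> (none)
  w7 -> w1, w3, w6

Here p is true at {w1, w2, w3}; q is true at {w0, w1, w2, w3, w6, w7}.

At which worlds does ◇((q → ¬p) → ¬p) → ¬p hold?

{w0, w1, w3, w4, w6, w7}

w0: ◇((q → ¬p) → ¬p) is T, ¬p is T. ✓
w1: ◇((q → ¬p) → ¬p) is F, ¬p is F. ✓
w2: ◇((q → ¬p) → ¬p) is T, ¬p is F. ✗
w3: ◇((q → ¬p) → ¬p) is F, ¬p is F. ✓
w4: ◇((q → ¬p) → ¬p) is T, ¬p is T. ✓
w6: ◇((q → ¬p) → ¬p) is F, ¬p is T. ✓
w7: ◇((q → ¬p) → ¬p) is T, ¬p is T. ✓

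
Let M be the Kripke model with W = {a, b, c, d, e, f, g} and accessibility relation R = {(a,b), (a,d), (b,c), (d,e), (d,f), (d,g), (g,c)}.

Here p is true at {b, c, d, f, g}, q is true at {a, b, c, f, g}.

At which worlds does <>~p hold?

a: successors {b, d}; ~p there: b:F, d:F. ✗
b: successors {c}; ~p there: c:F. ✗
c: no successors, so <>~p fails. ✗
d: successors {e, f, g}; ~p there: e:T, f:F, g:F. ✓
e: no successors, so <>~p fails. ✗
f: no successors, so <>~p fails. ✗
g: successors {c}; ~p there: c:F. ✗

{d}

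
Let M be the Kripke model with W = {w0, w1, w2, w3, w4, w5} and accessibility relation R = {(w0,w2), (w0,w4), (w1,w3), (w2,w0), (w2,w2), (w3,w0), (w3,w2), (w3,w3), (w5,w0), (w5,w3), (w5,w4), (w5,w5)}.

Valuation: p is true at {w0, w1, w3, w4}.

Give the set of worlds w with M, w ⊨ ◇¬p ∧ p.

{w0, w3}

w0: ◇¬p is T, p is T. ✓
w1: ◇¬p is F, p is T. ✗
w2: ◇¬p is T, p is F. ✗
w3: ◇¬p is T, p is T. ✓
w4: ◇¬p is F, p is T. ✗
w5: ◇¬p is T, p is F. ✗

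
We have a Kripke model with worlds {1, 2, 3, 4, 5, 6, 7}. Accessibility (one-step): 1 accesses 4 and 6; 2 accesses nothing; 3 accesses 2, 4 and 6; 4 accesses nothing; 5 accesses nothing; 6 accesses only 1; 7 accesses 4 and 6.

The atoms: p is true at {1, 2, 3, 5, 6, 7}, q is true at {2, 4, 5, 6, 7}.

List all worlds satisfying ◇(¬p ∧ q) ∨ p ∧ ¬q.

1: ◇(¬p ∧ q) is T, p ∧ ¬q is T. ✓
2: ◇(¬p ∧ q) is F, p ∧ ¬q is F. ✗
3: ◇(¬p ∧ q) is T, p ∧ ¬q is T. ✓
4: ◇(¬p ∧ q) is F, p ∧ ¬q is F. ✗
5: ◇(¬p ∧ q) is F, p ∧ ¬q is F. ✗
6: ◇(¬p ∧ q) is F, p ∧ ¬q is F. ✗
7: ◇(¬p ∧ q) is T, p ∧ ¬q is F. ✓

{1, 3, 7}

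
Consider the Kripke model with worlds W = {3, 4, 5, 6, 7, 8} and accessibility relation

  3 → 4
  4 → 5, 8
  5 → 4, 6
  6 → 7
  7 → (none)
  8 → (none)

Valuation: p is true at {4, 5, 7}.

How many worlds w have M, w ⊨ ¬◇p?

3: ◇p is T. ✗
4: ◇p is T. ✗
5: ◇p is T. ✗
6: ◇p is T. ✗
7: ◇p is F. ✓
8: ◇p is F. ✓
Satisfying worlds: {7, 8}.

2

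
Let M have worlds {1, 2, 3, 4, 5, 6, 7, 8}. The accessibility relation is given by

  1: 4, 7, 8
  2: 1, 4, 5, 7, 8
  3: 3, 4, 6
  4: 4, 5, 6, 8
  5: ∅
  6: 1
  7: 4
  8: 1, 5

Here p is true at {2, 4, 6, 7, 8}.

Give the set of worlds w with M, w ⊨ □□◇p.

{5}

1: successors {4, 7, 8}; □◇p there: 4:F, 7:T, 8:F. ✗
2: successors {1, 4, 5, 7, 8}; □◇p there: 1:F, 4:F, 5:T, 7:T, 8:F. ✗
3: successors {3, 4, 6}; □◇p there: 3:F, 4:F, 6:T. ✗
4: successors {4, 5, 6, 8}; □◇p there: 4:F, 5:T, 6:T, 8:F. ✗
5: no successors, so □□◇p holds vacuously. ✓
6: successors {1}; □◇p there: 1:F. ✗
7: successors {4}; □◇p there: 4:F. ✗
8: successors {1, 5}; □◇p there: 1:F, 5:T. ✗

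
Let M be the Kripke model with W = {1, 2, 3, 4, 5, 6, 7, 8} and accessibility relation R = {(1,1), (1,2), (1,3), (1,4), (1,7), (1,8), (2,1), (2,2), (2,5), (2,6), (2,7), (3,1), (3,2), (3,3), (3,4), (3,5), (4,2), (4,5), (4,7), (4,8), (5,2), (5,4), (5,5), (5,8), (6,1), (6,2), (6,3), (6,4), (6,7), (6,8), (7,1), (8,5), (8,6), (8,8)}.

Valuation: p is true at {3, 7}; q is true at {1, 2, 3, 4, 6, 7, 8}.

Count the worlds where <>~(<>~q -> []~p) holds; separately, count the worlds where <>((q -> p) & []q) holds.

6 and 4

For <>~(<>~q -> []~p):
1: successors {1, 2, 3, 4, 7, 8}; ~(<>~q -> []~p) there: 1:F, 2:T, 3:T, 4:T, 7:F, 8:F. ✓
2: successors {1, 2, 5, 6, 7}; ~(<>~q -> []~p) there: 1:F, 2:T, 5:F, 6:F, 7:F. ✓
3: successors {1, 2, 3, 4, 5}; ~(<>~q -> []~p) there: 1:F, 2:T, 3:T, 4:T, 5:F. ✓
4: successors {2, 5, 7, 8}; ~(<>~q -> []~p) there: 2:T, 5:F, 7:F, 8:F. ✓
5: successors {2, 4, 5, 8}; ~(<>~q -> []~p) there: 2:T, 4:T, 5:F, 8:F. ✓
6: successors {1, 2, 3, 4, 7, 8}; ~(<>~q -> []~p) there: 1:F, 2:T, 3:T, 4:T, 7:F, 8:F. ✓
7: successors {1}; ~(<>~q -> []~p) there: 1:F. ✗
8: successors {5, 6, 8}; ~(<>~q -> []~p) there: 5:F, 6:F, 8:F. ✗
— 6 worlds.
For <>((q -> p) & []q):
1: successors {1, 2, 3, 4, 7, 8}; (q -> p) & []q there: 1:F, 2:F, 3:F, 4:F, 7:T, 8:F. ✓
2: successors {1, 2, 5, 6, 7}; (q -> p) & []q there: 1:F, 2:F, 5:F, 6:F, 7:T. ✓
3: successors {1, 2, 3, 4, 5}; (q -> p) & []q there: 1:F, 2:F, 3:F, 4:F, 5:F. ✗
4: successors {2, 5, 7, 8}; (q -> p) & []q there: 2:F, 5:F, 7:T, 8:F. ✓
5: successors {2, 4, 5, 8}; (q -> p) & []q there: 2:F, 4:F, 5:F, 8:F. ✗
6: successors {1, 2, 3, 4, 7, 8}; (q -> p) & []q there: 1:F, 2:F, 3:F, 4:F, 7:T, 8:F. ✓
7: successors {1}; (q -> p) & []q there: 1:F. ✗
8: successors {5, 6, 8}; (q -> p) & []q there: 5:F, 6:F, 8:F. ✗
— 4 worlds.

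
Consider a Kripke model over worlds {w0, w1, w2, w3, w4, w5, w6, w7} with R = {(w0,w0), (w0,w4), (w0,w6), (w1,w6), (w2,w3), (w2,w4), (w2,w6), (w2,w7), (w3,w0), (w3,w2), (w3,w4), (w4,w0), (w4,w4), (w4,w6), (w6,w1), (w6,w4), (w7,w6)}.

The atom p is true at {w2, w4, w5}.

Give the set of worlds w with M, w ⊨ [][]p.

{w5}

w0: successors {w0, w4, w6}; []p there: w0:F, w4:F, w6:F. ✗
w1: successors {w6}; []p there: w6:F. ✗
w2: successors {w3, w4, w6, w7}; []p there: w3:F, w4:F, w6:F, w7:F. ✗
w3: successors {w0, w2, w4}; []p there: w0:F, w2:F, w4:F. ✗
w4: successors {w0, w4, w6}; []p there: w0:F, w4:F, w6:F. ✗
w5: no successors, so [][]p holds vacuously. ✓
w6: successors {w1, w4}; []p there: w1:F, w4:F. ✗
w7: successors {w6}; []p there: w6:F. ✗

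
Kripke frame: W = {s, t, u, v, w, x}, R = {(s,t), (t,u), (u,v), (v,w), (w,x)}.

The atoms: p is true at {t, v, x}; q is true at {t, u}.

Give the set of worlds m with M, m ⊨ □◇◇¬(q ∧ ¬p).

{s, t, u, x}

s: successors {t}; ◇◇¬(q ∧ ¬p) there: t:T. ✓
t: successors {u}; ◇◇¬(q ∧ ¬p) there: u:T. ✓
u: successors {v}; ◇◇¬(q ∧ ¬p) there: v:T. ✓
v: successors {w}; ◇◇¬(q ∧ ¬p) there: w:F. ✗
w: successors {x}; ◇◇¬(q ∧ ¬p) there: x:F. ✗
x: no successors, so □◇◇¬(q ∧ ¬p) holds vacuously. ✓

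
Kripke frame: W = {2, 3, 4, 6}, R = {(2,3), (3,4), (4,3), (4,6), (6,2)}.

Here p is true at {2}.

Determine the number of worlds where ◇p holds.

1

2: successors {3}; p there: 3:F. ✗
3: successors {4}; p there: 4:F. ✗
4: successors {3, 6}; p there: 3:F, 6:F. ✗
6: successors {2}; p there: 2:T. ✓
Satisfying worlds: {6}.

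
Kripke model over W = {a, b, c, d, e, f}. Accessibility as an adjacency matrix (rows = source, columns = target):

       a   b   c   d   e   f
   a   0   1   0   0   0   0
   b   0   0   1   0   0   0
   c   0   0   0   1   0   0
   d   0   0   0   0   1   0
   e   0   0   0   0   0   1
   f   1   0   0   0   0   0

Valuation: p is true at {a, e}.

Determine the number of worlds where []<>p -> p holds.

5

a: []<>p is F, p is T. ✓
b: []<>p is F, p is F. ✓
c: []<>p is T, p is F. ✗
d: []<>p is F, p is F. ✓
e: []<>p is T, p is T. ✓
f: []<>p is F, p is F. ✓
Satisfying worlds: {a, b, d, e, f}.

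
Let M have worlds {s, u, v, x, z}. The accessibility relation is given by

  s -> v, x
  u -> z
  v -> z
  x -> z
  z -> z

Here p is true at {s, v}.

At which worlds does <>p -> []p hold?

{u, v, x, z}

s: <>p is T, []p is F. ✗
u: <>p is F, []p is F. ✓
v: <>p is F, []p is F. ✓
x: <>p is F, []p is F. ✓
z: <>p is F, []p is F. ✓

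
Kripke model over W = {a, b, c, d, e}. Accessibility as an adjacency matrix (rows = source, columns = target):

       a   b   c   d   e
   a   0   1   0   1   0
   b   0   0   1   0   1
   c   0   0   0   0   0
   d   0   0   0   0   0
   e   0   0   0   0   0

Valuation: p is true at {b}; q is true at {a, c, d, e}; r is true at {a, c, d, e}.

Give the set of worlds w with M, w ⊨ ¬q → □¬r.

{a, c, d, e}

a: ¬q is F, □¬r is F. ✓
b: ¬q is T, □¬r is F. ✗
c: ¬q is F, □¬r is T. ✓
d: ¬q is F, □¬r is T. ✓
e: ¬q is F, □¬r is T. ✓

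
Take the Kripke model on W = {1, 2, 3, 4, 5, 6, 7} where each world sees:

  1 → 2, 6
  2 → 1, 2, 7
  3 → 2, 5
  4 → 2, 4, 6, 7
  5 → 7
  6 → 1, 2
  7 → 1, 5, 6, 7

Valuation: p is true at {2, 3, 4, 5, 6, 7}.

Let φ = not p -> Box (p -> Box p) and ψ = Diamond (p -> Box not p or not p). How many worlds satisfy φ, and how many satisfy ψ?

For not p -> Box (p -> Box p):
1: not p is T, Box (p -> Box p) is F. ✗
2: not p is F, Box (p -> Box p) is F. ✓
3: not p is F, Box (p -> Box p) is F. ✓
4: not p is F, Box (p -> Box p) is F. ✓
5: not p is F, Box (p -> Box p) is F. ✓
6: not p is F, Box (p -> Box p) is F. ✓
7: not p is F, Box (p -> Box p) is F. ✓
— 6 worlds.
For Diamond (p -> Box not p or not p):
1: successors {2, 6}; p -> Box not p or not p there: 2:F, 6:F. ✗
2: successors {1, 2, 7}; p -> Box not p or not p there: 1:T, 2:F, 7:F. ✓
3: successors {2, 5}; p -> Box not p or not p there: 2:F, 5:F. ✗
4: successors {2, 4, 6, 7}; p -> Box not p or not p there: 2:F, 4:F, 6:F, 7:F. ✗
5: successors {7}; p -> Box not p or not p there: 7:F. ✗
6: successors {1, 2}; p -> Box not p or not p there: 1:T, 2:F. ✓
7: successors {1, 5, 6, 7}; p -> Box not p or not p there: 1:T, 5:F, 6:F, 7:F. ✓
— 3 worlds.

6 and 3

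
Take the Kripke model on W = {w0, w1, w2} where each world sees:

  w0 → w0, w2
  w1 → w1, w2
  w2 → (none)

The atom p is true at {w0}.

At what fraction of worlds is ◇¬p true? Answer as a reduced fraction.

2/3

w0: successors {w0, w2}; ¬p there: w0:F, w2:T. ✓
w1: successors {w1, w2}; ¬p there: w1:T, w2:T. ✓
w2: no successors, so ◇¬p fails. ✗
That's 2 of 3 worlds, so 2/3.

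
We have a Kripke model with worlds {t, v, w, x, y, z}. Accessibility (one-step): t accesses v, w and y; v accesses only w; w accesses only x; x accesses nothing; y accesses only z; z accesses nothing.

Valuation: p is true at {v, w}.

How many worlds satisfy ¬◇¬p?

3

t: ◇¬p is T. ✗
v: ◇¬p is F. ✓
w: ◇¬p is T. ✗
x: ◇¬p is F. ✓
y: ◇¬p is T. ✗
z: ◇¬p is F. ✓
Satisfying worlds: {v, x, z}.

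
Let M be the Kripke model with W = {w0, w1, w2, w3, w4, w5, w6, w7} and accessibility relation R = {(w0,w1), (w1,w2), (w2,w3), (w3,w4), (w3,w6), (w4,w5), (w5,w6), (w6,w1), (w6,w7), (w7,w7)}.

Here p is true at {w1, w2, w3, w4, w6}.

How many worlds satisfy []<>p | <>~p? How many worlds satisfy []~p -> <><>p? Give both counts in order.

For []<>p | <>~p:
w0: []<>p is T, <>~p is F. ✓
w1: []<>p is T, <>~p is F. ✓
w2: []<>p is T, <>~p is F. ✓
w3: []<>p is F, <>~p is F. ✗
w4: []<>p is T, <>~p is T. ✓
w5: []<>p is T, <>~p is F. ✓
w6: []<>p is F, <>~p is T. ✓
w7: []<>p is F, <>~p is T. ✓
— 7 worlds.
For []~p -> <><>p:
w0: []~p is F, <><>p is T. ✓
w1: []~p is F, <><>p is T. ✓
w2: []~p is F, <><>p is T. ✓
w3: []~p is F, <><>p is T. ✓
w4: []~p is T, <><>p is T. ✓
w5: []~p is F, <><>p is T. ✓
w6: []~p is F, <><>p is T. ✓
w7: []~p is T, <><>p is F. ✗
— 7 worlds.

7 and 7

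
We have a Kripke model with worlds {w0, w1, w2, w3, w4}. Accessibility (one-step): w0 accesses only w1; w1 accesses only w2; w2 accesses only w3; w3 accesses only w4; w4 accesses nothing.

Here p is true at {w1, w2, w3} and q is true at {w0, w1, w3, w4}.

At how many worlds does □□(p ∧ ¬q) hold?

w0: successors {w1}; □(p ∧ ¬q) there: w1:T. ✓
w1: successors {w2}; □(p ∧ ¬q) there: w2:F. ✗
w2: successors {w3}; □(p ∧ ¬q) there: w3:F. ✗
w3: successors {w4}; □(p ∧ ¬q) there: w4:T. ✓
w4: no successors, so □□(p ∧ ¬q) holds vacuously. ✓
Satisfying worlds: {w0, w3, w4}.

3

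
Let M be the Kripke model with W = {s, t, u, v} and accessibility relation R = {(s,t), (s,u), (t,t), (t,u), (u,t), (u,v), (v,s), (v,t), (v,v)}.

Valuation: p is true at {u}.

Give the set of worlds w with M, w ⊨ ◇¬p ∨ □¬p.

s: ◇¬p is T, □¬p is F. ✓
t: ◇¬p is T, □¬p is F. ✓
u: ◇¬p is T, □¬p is T. ✓
v: ◇¬p is T, □¬p is T. ✓

{s, t, u, v}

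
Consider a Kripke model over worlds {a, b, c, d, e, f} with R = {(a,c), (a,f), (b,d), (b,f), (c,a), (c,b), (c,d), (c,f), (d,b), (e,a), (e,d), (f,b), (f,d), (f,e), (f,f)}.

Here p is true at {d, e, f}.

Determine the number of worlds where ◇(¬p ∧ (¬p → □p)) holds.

a: successors {c, f}; ¬p ∧ (¬p → □p) there: c:F, f:F. ✗
b: successors {d, f}; ¬p ∧ (¬p → □p) there: d:F, f:F. ✗
c: successors {a, b, d, f}; ¬p ∧ (¬p → □p) there: a:F, b:T, d:F, f:F. ✓
d: successors {b}; ¬p ∧ (¬p → □p) there: b:T. ✓
e: successors {a, d}; ¬p ∧ (¬p → □p) there: a:F, d:F. ✗
f: successors {b, d, e, f}; ¬p ∧ (¬p → □p) there: b:T, d:F, e:F, f:F. ✓
Satisfying worlds: {c, d, f}.

3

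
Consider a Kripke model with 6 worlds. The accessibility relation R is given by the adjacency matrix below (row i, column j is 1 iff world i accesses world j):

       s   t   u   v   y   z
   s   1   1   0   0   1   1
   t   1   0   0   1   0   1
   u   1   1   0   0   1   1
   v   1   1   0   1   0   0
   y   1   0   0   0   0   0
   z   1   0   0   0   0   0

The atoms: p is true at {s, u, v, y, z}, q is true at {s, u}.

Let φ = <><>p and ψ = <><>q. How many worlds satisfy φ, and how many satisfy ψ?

For <><>p:
s: successors {s, t, y, z}; <>p there: s:T, t:T, y:T, z:T. ✓
t: successors {s, v, z}; <>p there: s:T, v:T, z:T. ✓
u: successors {s, t, y, z}; <>p there: s:T, t:T, y:T, z:T. ✓
v: successors {s, t, v}; <>p there: s:T, t:T, v:T. ✓
y: successors {s}; <>p there: s:T. ✓
z: successors {s}; <>p there: s:T. ✓
— 6 worlds.
For <><>q:
s: successors {s, t, y, z}; <>q there: s:T, t:T, y:T, z:T. ✓
t: successors {s, v, z}; <>q there: s:T, v:T, z:T. ✓
u: successors {s, t, y, z}; <>q there: s:T, t:T, y:T, z:T. ✓
v: successors {s, t, v}; <>q there: s:T, t:T, v:T. ✓
y: successors {s}; <>q there: s:T. ✓
z: successors {s}; <>q there: s:T. ✓
— 6 worlds.

6 and 6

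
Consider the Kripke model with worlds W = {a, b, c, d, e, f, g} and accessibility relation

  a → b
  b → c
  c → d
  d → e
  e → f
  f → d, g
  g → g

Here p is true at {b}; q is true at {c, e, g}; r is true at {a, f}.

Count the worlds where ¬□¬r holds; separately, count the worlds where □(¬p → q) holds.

For ¬□¬r:
a: □¬r is T. ✗
b: □¬r is T. ✗
c: □¬r is T. ✗
d: □¬r is T. ✗
e: □¬r is F. ✓
f: □¬r is T. ✗
g: □¬r is T. ✗
— 1 world.
For □(¬p → q):
a: successors {b}; ¬p → q there: b:T. ✓
b: successors {c}; ¬p → q there: c:T. ✓
c: successors {d}; ¬p → q there: d:F. ✗
d: successors {e}; ¬p → q there: e:T. ✓
e: successors {f}; ¬p → q there: f:F. ✗
f: successors {d, g}; ¬p → q there: d:F, g:T. ✗
g: successors {g}; ¬p → q there: g:T. ✓
— 4 worlds.

1 and 4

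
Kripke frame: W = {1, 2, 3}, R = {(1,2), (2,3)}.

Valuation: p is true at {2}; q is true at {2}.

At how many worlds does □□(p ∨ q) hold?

2

1: successors {2}; □(p ∨ q) there: 2:F. ✗
2: successors {3}; □(p ∨ q) there: 3:T. ✓
3: no successors, so □□(p ∨ q) holds vacuously. ✓
Satisfying worlds: {2, 3}.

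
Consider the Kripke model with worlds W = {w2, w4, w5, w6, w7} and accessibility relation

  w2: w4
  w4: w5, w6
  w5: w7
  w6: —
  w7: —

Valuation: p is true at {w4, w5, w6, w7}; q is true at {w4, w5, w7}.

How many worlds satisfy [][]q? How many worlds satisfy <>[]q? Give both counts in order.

4 and 2

For [][]q:
w2: successors {w4}; []q there: w4:F. ✗
w4: successors {w5, w6}; []q there: w5:T, w6:T. ✓
w5: successors {w7}; []q there: w7:T. ✓
w6: no successors, so [][]q holds vacuously. ✓
w7: no successors, so [][]q holds vacuously. ✓
— 4 worlds.
For <>[]q:
w2: successors {w4}; []q there: w4:F. ✗
w4: successors {w5, w6}; []q there: w5:T, w6:T. ✓
w5: successors {w7}; []q there: w7:T. ✓
w6: no successors, so <>[]q fails. ✗
w7: no successors, so <>[]q fails. ✗
— 2 worlds.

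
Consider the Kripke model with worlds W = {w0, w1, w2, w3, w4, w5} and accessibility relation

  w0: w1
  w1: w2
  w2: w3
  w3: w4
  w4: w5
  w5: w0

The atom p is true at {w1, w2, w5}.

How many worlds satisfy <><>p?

w0: successors {w1}; <>p there: w1:T. ✓
w1: successors {w2}; <>p there: w2:F. ✗
w2: successors {w3}; <>p there: w3:F. ✗
w3: successors {w4}; <>p there: w4:T. ✓
w4: successors {w5}; <>p there: w5:F. ✗
w5: successors {w0}; <>p there: w0:T. ✓
Satisfying worlds: {w0, w3, w5}.

3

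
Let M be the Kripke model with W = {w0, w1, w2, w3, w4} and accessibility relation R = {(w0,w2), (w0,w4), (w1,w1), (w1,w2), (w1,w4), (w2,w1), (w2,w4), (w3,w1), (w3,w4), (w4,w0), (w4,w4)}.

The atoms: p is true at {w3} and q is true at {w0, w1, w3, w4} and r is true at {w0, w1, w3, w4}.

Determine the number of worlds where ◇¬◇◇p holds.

w0: successors {w2, w4}; ¬◇◇p there: w2:T, w4:T. ✓
w1: successors {w1, w2, w4}; ¬◇◇p there: w1:T, w2:T, w4:T. ✓
w2: successors {w1, w4}; ¬◇◇p there: w1:T, w4:T. ✓
w3: successors {w1, w4}; ¬◇◇p there: w1:T, w4:T. ✓
w4: successors {w0, w4}; ¬◇◇p there: w0:T, w4:T. ✓
Satisfying worlds: {w0, w1, w2, w3, w4}.

5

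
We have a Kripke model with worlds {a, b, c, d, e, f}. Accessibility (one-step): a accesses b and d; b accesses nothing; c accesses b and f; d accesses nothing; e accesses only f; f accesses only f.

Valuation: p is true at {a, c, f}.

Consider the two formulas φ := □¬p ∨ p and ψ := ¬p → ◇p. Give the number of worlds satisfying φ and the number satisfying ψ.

5 and 4

For □¬p ∨ p:
a: □¬p is T, p is T. ✓
b: □¬p is T, p is F. ✓
c: □¬p is F, p is T. ✓
d: □¬p is T, p is F. ✓
e: □¬p is F, p is F. ✗
f: □¬p is F, p is T. ✓
— 5 worlds.
For ¬p → ◇p:
a: ¬p is F, ◇p is F. ✓
b: ¬p is T, ◇p is F. ✗
c: ¬p is F, ◇p is T. ✓
d: ¬p is T, ◇p is F. ✗
e: ¬p is T, ◇p is T. ✓
f: ¬p is F, ◇p is T. ✓
— 4 worlds.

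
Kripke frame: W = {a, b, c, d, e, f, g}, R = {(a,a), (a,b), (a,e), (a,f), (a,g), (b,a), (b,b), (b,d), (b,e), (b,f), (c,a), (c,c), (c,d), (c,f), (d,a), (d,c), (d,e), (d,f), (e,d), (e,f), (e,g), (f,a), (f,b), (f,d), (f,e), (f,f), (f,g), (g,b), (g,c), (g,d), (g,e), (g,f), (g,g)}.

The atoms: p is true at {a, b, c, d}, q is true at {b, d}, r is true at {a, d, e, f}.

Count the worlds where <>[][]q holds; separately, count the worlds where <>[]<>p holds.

0 and 7

For <>[][]q:
a: successors {a, b, e, f, g}; [][]q there: a:F, b:F, e:F, f:F, g:F. ✗
b: successors {a, b, d, e, f}; [][]q there: a:F, b:F, d:F, e:F, f:F. ✗
c: successors {a, c, d, f}; [][]q there: a:F, c:F, d:F, f:F. ✗
d: successors {a, c, e, f}; [][]q there: a:F, c:F, e:F, f:F. ✗
e: successors {d, f, g}; [][]q there: d:F, f:F, g:F. ✗
f: successors {a, b, d, e, f, g}; [][]q there: a:F, b:F, d:F, e:F, f:F, g:F. ✗
g: successors {b, c, d, e, f, g}; [][]q there: b:F, c:F, d:F, e:F, f:F, g:F. ✗
— 0 worlds.
For <>[]<>p:
a: successors {a, b, e, f, g}; []<>p there: a:T, b:T, e:T, f:T, g:T. ✓
b: successors {a, b, d, e, f}; []<>p there: a:T, b:T, d:T, e:T, f:T. ✓
c: successors {a, c, d, f}; []<>p there: a:T, c:T, d:T, f:T. ✓
d: successors {a, c, e, f}; []<>p there: a:T, c:T, e:T, f:T. ✓
e: successors {d, f, g}; []<>p there: d:T, f:T, g:T. ✓
f: successors {a, b, d, e, f, g}; []<>p there: a:T, b:T, d:T, e:T, f:T, g:T. ✓
g: successors {b, c, d, e, f, g}; []<>p there: b:T, c:T, d:T, e:T, f:T, g:T. ✓
— 7 worlds.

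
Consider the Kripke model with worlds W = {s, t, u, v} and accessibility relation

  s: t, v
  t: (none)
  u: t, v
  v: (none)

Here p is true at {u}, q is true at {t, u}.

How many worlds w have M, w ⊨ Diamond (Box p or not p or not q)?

2

s: successors {t, v}; Box p or not p or not q there: t:T, v:T. ✓
t: no successors, so Diamond (Box p or not p or not q) fails. ✗
u: successors {t, v}; Box p or not p or not q there: t:T, v:T. ✓
v: no successors, so Diamond (Box p or not p or not q) fails. ✗
Satisfying worlds: {s, u}.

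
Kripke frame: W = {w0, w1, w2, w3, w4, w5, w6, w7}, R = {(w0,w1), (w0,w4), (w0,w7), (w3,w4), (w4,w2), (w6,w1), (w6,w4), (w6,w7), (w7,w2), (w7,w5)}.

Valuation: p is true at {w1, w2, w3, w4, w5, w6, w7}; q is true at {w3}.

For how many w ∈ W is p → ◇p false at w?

w0: p is F, ◇p is T. ✓
w1: p is T, ◇p is F. ✗
w2: p is T, ◇p is F. ✗
w3: p is T, ◇p is T. ✓
w4: p is T, ◇p is T. ✓
w5: p is T, ◇p is F. ✗
w6: p is T, ◇p is T. ✓
w7: p is T, ◇p is T. ✓
Satisfying worlds: {w0, w3, w4, w6, w7}.
So p → ◇p fails at the other 3 worlds.

3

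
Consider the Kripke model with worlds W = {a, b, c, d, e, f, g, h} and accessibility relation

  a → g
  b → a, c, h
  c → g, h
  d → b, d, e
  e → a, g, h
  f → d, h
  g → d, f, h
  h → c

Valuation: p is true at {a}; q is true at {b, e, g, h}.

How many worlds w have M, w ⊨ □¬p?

6

a: successors {g}; ¬p there: g:T. ✓
b: successors {a, c, h}; ¬p there: a:F, c:T, h:T. ✗
c: successors {g, h}; ¬p there: g:T, h:T. ✓
d: successors {b, d, e}; ¬p there: b:T, d:T, e:T. ✓
e: successors {a, g, h}; ¬p there: a:F, g:T, h:T. ✗
f: successors {d, h}; ¬p there: d:T, h:T. ✓
g: successors {d, f, h}; ¬p there: d:T, f:T, h:T. ✓
h: successors {c}; ¬p there: c:T. ✓
Satisfying worlds: {a, c, d, f, g, h}.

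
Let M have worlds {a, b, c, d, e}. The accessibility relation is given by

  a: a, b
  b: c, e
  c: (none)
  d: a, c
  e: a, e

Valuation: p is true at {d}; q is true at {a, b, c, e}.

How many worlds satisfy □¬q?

a: successors {a, b}; ¬q there: a:F, b:F. ✗
b: successors {c, e}; ¬q there: c:F, e:F. ✗
c: no successors, so □¬q holds vacuously. ✓
d: successors {a, c}; ¬q there: a:F, c:F. ✗
e: successors {a, e}; ¬q there: a:F, e:F. ✗
Satisfying worlds: {c}.

1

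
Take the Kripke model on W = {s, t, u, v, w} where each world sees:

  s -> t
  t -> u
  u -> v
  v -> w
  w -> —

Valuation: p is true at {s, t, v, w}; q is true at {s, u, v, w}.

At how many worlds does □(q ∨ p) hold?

s: successors {t}; q ∨ p there: t:T. ✓
t: successors {u}; q ∨ p there: u:T. ✓
u: successors {v}; q ∨ p there: v:T. ✓
v: successors {w}; q ∨ p there: w:T. ✓
w: no successors, so □(q ∨ p) holds vacuously. ✓
Satisfying worlds: {s, t, u, v, w}.

5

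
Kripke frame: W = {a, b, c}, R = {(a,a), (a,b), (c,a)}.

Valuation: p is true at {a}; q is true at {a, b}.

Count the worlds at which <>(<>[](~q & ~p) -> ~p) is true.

1

a: successors {a, b}; <>[](~q & ~p) -> ~p there: a:F, b:T. ✓
b: no successors, so <>(<>[](~q & ~p) -> ~p) fails. ✗
c: successors {a}; <>[](~q & ~p) -> ~p there: a:F. ✗
Satisfying worlds: {a}.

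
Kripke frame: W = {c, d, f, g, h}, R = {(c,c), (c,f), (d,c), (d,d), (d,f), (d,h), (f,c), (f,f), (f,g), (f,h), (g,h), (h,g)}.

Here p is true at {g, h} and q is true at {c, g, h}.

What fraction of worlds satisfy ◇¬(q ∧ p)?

c: successors {c, f}; ¬(q ∧ p) there: c:T, f:T. ✓
d: successors {c, d, f, h}; ¬(q ∧ p) there: c:T, d:T, f:T, h:F. ✓
f: successors {c, f, g, h}; ¬(q ∧ p) there: c:T, f:T, g:F, h:F. ✓
g: successors {h}; ¬(q ∧ p) there: h:F. ✗
h: successors {g}; ¬(q ∧ p) there: g:F. ✗
That's 3 of 5 worlds, so 3/5.

3/5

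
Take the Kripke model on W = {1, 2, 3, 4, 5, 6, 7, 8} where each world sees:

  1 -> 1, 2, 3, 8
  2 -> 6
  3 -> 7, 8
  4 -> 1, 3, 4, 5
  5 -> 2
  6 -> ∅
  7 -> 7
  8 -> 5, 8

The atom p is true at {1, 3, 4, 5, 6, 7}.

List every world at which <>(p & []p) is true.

{2, 3, 4, 7}

1: successors {1, 2, 3, 8}; p & []p there: 1:F, 2:F, 3:F, 8:F. ✗
2: successors {6}; p & []p there: 6:T. ✓
3: successors {7, 8}; p & []p there: 7:T, 8:F. ✓
4: successors {1, 3, 4, 5}; p & []p there: 1:F, 3:F, 4:T, 5:F. ✓
5: successors {2}; p & []p there: 2:F. ✗
6: no successors, so <>(p & []p) fails. ✗
7: successors {7}; p & []p there: 7:T. ✓
8: successors {5, 8}; p & []p there: 5:F, 8:F. ✗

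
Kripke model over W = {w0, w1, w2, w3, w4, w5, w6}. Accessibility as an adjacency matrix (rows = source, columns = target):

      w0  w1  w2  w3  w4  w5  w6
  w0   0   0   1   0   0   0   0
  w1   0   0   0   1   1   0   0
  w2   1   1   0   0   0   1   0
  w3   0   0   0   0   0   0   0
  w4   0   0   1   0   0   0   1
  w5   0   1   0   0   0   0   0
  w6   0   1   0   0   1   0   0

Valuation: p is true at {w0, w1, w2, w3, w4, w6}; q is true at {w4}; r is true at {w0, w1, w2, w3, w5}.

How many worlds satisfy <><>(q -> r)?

w0: successors {w2}; <>(q -> r) there: w2:T. ✓
w1: successors {w3, w4}; <>(q -> r) there: w3:F, w4:T. ✓
w2: successors {w0, w1, w5}; <>(q -> r) there: w0:T, w1:T, w5:T. ✓
w3: no successors, so <><>(q -> r) fails. ✗
w4: successors {w2, w6}; <>(q -> r) there: w2:T, w6:T. ✓
w5: successors {w1}; <>(q -> r) there: w1:T. ✓
w6: successors {w1, w4}; <>(q -> r) there: w1:T, w4:T. ✓
Satisfying worlds: {w0, w1, w2, w4, w5, w6}.

6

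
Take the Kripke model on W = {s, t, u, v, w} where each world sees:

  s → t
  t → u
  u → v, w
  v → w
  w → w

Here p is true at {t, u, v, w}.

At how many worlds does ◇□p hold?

5

s: successors {t}; □p there: t:T. ✓
t: successors {u}; □p there: u:T. ✓
u: successors {v, w}; □p there: v:T, w:T. ✓
v: successors {w}; □p there: w:T. ✓
w: successors {w}; □p there: w:T. ✓
Satisfying worlds: {s, t, u, v, w}.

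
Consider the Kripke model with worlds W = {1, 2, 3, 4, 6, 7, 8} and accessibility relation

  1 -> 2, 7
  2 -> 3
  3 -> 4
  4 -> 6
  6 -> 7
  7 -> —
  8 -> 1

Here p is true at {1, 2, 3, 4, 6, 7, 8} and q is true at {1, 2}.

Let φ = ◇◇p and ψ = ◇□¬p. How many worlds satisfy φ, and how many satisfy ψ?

5 and 2

For ◇◇p:
1: successors {2, 7}; ◇p there: 2:T, 7:F. ✓
2: successors {3}; ◇p there: 3:T. ✓
3: successors {4}; ◇p there: 4:T. ✓
4: successors {6}; ◇p there: 6:T. ✓
6: successors {7}; ◇p there: 7:F. ✗
7: no successors, so ◇◇p fails. ✗
8: successors {1}; ◇p there: 1:T. ✓
— 5 worlds.
For ◇□¬p:
1: successors {2, 7}; □¬p there: 2:F, 7:T. ✓
2: successors {3}; □¬p there: 3:F. ✗
3: successors {4}; □¬p there: 4:F. ✗
4: successors {6}; □¬p there: 6:F. ✗
6: successors {7}; □¬p there: 7:T. ✓
7: no successors, so ◇□¬p fails. ✗
8: successors {1}; □¬p there: 1:F. ✗
— 2 worlds.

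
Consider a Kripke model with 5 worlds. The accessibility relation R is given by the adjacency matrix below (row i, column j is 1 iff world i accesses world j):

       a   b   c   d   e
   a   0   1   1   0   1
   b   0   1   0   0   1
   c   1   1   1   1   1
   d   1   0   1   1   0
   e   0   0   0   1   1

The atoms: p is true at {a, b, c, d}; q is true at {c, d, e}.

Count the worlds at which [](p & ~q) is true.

a: successors {b, c, e}; p & ~q there: b:T, c:F, e:F. ✗
b: successors {b, e}; p & ~q there: b:T, e:F. ✗
c: successors {a, b, c, d, e}; p & ~q there: a:T, b:T, c:F, d:F, e:F. ✗
d: successors {a, c, d}; p & ~q there: a:T, c:F, d:F. ✗
e: successors {d, e}; p & ~q there: d:F, e:F. ✗
Satisfying worlds: ∅.

0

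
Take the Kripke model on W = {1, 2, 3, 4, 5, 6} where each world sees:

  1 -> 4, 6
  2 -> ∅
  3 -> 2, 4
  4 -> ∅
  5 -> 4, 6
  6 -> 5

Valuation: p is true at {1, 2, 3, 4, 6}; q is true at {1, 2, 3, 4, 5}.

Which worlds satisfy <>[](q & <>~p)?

{1, 3, 5}

1: successors {4, 6}; [](q & <>~p) there: 4:T, 6:F. ✓
2: no successors, so <>[](q & <>~p) fails. ✗
3: successors {2, 4}; [](q & <>~p) there: 2:T, 4:T. ✓
4: no successors, so <>[](q & <>~p) fails. ✗
5: successors {4, 6}; [](q & <>~p) there: 4:T, 6:F. ✓
6: successors {5}; [](q & <>~p) there: 5:F. ✗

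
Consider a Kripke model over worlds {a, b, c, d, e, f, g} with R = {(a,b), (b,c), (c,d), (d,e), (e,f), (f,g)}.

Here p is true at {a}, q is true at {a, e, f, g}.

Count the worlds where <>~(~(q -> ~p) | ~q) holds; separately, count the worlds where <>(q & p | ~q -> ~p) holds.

3 and 6

For <>~(~(q -> ~p) | ~q):
a: successors {b}; ~(~(q -> ~p) | ~q) there: b:F. ✗
b: successors {c}; ~(~(q -> ~p) | ~q) there: c:F. ✗
c: successors {d}; ~(~(q -> ~p) | ~q) there: d:F. ✗
d: successors {e}; ~(~(q -> ~p) | ~q) there: e:T. ✓
e: successors {f}; ~(~(q -> ~p) | ~q) there: f:T. ✓
f: successors {g}; ~(~(q -> ~p) | ~q) there: g:T. ✓
g: no successors, so <>~(~(q -> ~p) | ~q) fails. ✗
— 3 worlds.
For <>(q & p | ~q -> ~p):
a: successors {b}; q & p | ~q -> ~p there: b:T. ✓
b: successors {c}; q & p | ~q -> ~p there: c:T. ✓
c: successors {d}; q & p | ~q -> ~p there: d:T. ✓
d: successors {e}; q & p | ~q -> ~p there: e:T. ✓
e: successors {f}; q & p | ~q -> ~p there: f:T. ✓
f: successors {g}; q & p | ~q -> ~p there: g:T. ✓
g: no successors, so <>(q & p | ~q -> ~p) fails. ✗
— 6 worlds.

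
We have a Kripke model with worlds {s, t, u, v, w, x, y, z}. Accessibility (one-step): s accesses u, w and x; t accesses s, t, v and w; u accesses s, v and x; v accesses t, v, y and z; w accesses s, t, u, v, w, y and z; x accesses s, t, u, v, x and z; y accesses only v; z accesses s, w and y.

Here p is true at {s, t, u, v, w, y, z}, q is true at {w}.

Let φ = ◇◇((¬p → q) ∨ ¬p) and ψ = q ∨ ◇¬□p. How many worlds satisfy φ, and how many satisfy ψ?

For ◇◇((¬p → q) ∨ ¬p):
s: successors {u, w, x}; ◇((¬p → q) ∨ ¬p) there: u:T, w:T, x:T. ✓
t: successors {s, t, v, w}; ◇((¬p → q) ∨ ¬p) there: s:T, t:T, v:T, w:T. ✓
u: successors {s, v, x}; ◇((¬p → q) ∨ ¬p) there: s:T, v:T, x:T. ✓
v: successors {t, v, y, z}; ◇((¬p → q) ∨ ¬p) there: t:T, v:T, y:T, z:T. ✓
w: successors {s, t, u, v, w, y, z}; ◇((¬p → q) ∨ ¬p) there: s:T, t:T, u:T, v:T, w:T, y:T, z:T. ✓
x: successors {s, t, u, v, x, z}; ◇((¬p → q) ∨ ¬p) there: s:T, t:T, u:T, v:T, x:T, z:T. ✓
y: successors {v}; ◇((¬p → q) ∨ ¬p) there: v:T. ✓
z: successors {s, w, y}; ◇((¬p → q) ∨ ¬p) there: s:T, w:T, y:T. ✓
— 8 worlds.
For q ∨ ◇¬□p:
s: q is F, ◇¬□p is T. ✓
t: q is F, ◇¬□p is T. ✓
u: q is F, ◇¬□p is T. ✓
v: q is F, ◇¬□p is F. ✗
w: q is T, ◇¬□p is T. ✓
x: q is F, ◇¬□p is T. ✓
y: q is F, ◇¬□p is F. ✗
z: q is F, ◇¬□p is T. ✓
— 6 worlds.

8 and 6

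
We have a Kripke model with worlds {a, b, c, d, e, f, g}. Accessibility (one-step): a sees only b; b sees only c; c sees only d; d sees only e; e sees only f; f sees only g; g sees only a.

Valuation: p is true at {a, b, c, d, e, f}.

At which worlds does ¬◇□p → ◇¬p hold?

a: ¬◇□p is F, ◇¬p is F. ✓
b: ¬◇□p is F, ◇¬p is F. ✓
c: ¬◇□p is F, ◇¬p is F. ✓
d: ¬◇□p is F, ◇¬p is F. ✓
e: ¬◇□p is T, ◇¬p is F. ✗
f: ¬◇□p is F, ◇¬p is T. ✓
g: ¬◇□p is F, ◇¬p is F. ✓

{a, b, c, d, f, g}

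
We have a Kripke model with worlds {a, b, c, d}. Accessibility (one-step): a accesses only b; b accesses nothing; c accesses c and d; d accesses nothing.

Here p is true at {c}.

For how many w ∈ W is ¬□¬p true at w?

1

a: □¬p is T. ✗
b: □¬p is T. ✗
c: □¬p is F. ✓
d: □¬p is T. ✗
Satisfying worlds: {c}.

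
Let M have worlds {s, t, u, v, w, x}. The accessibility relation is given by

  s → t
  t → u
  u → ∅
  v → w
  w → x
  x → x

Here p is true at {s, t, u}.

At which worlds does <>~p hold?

{v, w, x}

s: successors {t}; ~p there: t:F. ✗
t: successors {u}; ~p there: u:F. ✗
u: no successors, so <>~p fails. ✗
v: successors {w}; ~p there: w:T. ✓
w: successors {x}; ~p there: x:T. ✓
x: successors {x}; ~p there: x:T. ✓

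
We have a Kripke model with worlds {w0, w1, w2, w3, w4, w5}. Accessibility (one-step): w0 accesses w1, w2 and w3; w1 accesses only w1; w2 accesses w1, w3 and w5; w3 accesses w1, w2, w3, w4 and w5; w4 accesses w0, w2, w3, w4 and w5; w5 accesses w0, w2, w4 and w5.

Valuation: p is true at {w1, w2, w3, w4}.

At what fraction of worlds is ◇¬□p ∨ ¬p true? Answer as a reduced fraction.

5/6

w0: ◇¬□p is T, ¬p is T. ✓
w1: ◇¬□p is F, ¬p is F. ✗
w2: ◇¬□p is T, ¬p is F. ✓
w3: ◇¬□p is T, ¬p is F. ✓
w4: ◇¬□p is T, ¬p is F. ✓
w5: ◇¬□p is T, ¬p is T. ✓
That's 5 of 6 worlds, so 5/6.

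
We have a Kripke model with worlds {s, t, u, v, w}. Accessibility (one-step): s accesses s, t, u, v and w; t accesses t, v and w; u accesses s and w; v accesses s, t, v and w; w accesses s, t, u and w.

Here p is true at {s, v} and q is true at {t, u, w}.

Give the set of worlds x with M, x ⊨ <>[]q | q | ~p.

s: <>[]q is F, q | ~p is F. ✗
t: <>[]q is F, q | ~p is T. ✓
u: <>[]q is F, q | ~p is T. ✓
v: <>[]q is F, q | ~p is F. ✗
w: <>[]q is F, q | ~p is T. ✓

{t, u, w}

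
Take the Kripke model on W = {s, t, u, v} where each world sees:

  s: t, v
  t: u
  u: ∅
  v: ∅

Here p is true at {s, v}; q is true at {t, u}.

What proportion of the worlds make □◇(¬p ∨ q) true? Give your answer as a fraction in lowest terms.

1/2

s: successors {t, v}; ◇(¬p ∨ q) there: t:T, v:F. ✗
t: successors {u}; ◇(¬p ∨ q) there: u:F. ✗
u: no successors, so □◇(¬p ∨ q) holds vacuously. ✓
v: no successors, so □◇(¬p ∨ q) holds vacuously. ✓
That's 2 of 4 worlds, so 2/4 = 1/2.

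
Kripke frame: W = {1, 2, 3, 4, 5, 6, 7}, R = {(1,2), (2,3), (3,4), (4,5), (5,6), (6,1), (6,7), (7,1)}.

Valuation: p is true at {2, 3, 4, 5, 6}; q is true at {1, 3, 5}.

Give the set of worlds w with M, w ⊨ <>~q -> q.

1: <>~q is T, q is T. ✓
2: <>~q is F, q is F. ✓
3: <>~q is T, q is T. ✓
4: <>~q is F, q is F. ✓
5: <>~q is T, q is T. ✓
6: <>~q is T, q is F. ✗
7: <>~q is F, q is F. ✓

{1, 2, 3, 4, 5, 7}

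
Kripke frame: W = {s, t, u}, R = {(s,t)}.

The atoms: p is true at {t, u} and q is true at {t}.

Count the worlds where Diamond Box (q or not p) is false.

s: successors {t}; Box (q or not p) there: t:T. ✓
t: no successors, so Diamond Box (q or not p) fails. ✗
u: no successors, so Diamond Box (q or not p) fails. ✗
Satisfying worlds: {s}.
So Diamond Box (q or not p) fails at the other 2 worlds.

2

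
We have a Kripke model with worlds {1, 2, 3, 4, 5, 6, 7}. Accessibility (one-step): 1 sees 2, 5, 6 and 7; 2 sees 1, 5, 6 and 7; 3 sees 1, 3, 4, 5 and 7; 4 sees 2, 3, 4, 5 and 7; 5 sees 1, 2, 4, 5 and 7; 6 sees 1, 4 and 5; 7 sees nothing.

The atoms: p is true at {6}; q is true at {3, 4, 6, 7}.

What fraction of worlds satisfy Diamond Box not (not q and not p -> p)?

1: successors {2, 5, 6, 7}; Box not (not q and not p -> p) there: 2:F, 5:F, 6:F, 7:T. ✓
2: successors {1, 5, 6, 7}; Box not (not q and not p -> p) there: 1:F, 5:F, 6:F, 7:T. ✓
3: successors {1, 3, 4, 5, 7}; Box not (not q and not p -> p) there: 1:F, 3:F, 4:F, 5:F, 7:T. ✓
4: successors {2, 3, 4, 5, 7}; Box not (not q and not p -> p) there: 2:F, 3:F, 4:F, 5:F, 7:T. ✓
5: successors {1, 2, 4, 5, 7}; Box not (not q and not p -> p) there: 1:F, 2:F, 4:F, 5:F, 7:T. ✓
6: successors {1, 4, 5}; Box not (not q and not p -> p) there: 1:F, 4:F, 5:F. ✗
7: no successors, so Diamond Box not (not q and not p -> p) fails. ✗
That's 5 of 7 worlds, so 5/7.

5/7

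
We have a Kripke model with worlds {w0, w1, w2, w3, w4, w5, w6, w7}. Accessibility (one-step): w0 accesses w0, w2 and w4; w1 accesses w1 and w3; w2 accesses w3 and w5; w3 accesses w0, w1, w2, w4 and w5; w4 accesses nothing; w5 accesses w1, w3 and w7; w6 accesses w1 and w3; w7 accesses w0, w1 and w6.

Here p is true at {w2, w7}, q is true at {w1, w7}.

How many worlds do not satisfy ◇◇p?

w0: successors {w0, w2, w4}; ◇p there: w0:T, w2:F, w4:F. ✓
w1: successors {w1, w3}; ◇p there: w1:F, w3:T. ✓
w2: successors {w3, w5}; ◇p there: w3:T, w5:T. ✓
w3: successors {w0, w1, w2, w4, w5}; ◇p there: w0:T, w1:F, w2:F, w4:F, w5:T. ✓
w4: no successors, so ◇◇p fails. ✗
w5: successors {w1, w3, w7}; ◇p there: w1:F, w3:T, w7:F. ✓
w6: successors {w1, w3}; ◇p there: w1:F, w3:T. ✓
w7: successors {w0, w1, w6}; ◇p there: w0:T, w1:F, w6:F. ✓
Satisfying worlds: {w0, w1, w2, w3, w5, w6, w7}.
So ◇◇p fails at the other 1 world.

1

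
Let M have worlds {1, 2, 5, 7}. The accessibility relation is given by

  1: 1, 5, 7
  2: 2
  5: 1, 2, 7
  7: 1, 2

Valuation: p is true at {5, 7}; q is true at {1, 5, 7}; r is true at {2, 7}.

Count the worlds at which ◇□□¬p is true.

3

1: successors {1, 5, 7}; □□¬p there: 1:F, 5:F, 7:F. ✗
2: successors {2}; □□¬p there: 2:T. ✓
5: successors {1, 2, 7}; □□¬p there: 1:F, 2:T, 7:F. ✓
7: successors {1, 2}; □□¬p there: 1:F, 2:T. ✓
Satisfying worlds: {2, 5, 7}.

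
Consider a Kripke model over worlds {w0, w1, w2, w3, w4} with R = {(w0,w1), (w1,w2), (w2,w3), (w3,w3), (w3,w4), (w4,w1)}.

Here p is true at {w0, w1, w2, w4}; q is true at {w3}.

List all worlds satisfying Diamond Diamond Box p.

w0: successors {w1}; Diamond Box p there: w1:F. ✗
w1: successors {w2}; Diamond Box p there: w2:F. ✗
w2: successors {w3}; Diamond Box p there: w3:T. ✓
w3: successors {w3, w4}; Diamond Box p there: w3:T, w4:T. ✓
w4: successors {w1}; Diamond Box p there: w1:F. ✗

{w2, w3}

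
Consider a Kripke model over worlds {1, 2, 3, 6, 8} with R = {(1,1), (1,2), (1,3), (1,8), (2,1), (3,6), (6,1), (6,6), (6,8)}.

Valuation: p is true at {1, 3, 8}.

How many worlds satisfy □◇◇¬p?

3

1: successors {1, 2, 3, 8}; ◇◇¬p there: 1:T, 2:T, 3:T, 8:F. ✗
2: successors {1}; ◇◇¬p there: 1:T. ✓
3: successors {6}; ◇◇¬p there: 6:T. ✓
6: successors {1, 6, 8}; ◇◇¬p there: 1:T, 6:T, 8:F. ✗
8: no successors, so □◇◇¬p holds vacuously. ✓
Satisfying worlds: {2, 3, 8}.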